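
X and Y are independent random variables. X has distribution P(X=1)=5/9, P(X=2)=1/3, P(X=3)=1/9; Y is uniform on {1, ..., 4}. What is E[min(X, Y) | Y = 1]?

1

P(Y = 1) = 1/4.
Summing min(X,Y)·P(x,y) over outcomes with Y = 1 gives 1/4.
E[min(X, Y) | Y = 1] = (1/4) / (1/4) = 1.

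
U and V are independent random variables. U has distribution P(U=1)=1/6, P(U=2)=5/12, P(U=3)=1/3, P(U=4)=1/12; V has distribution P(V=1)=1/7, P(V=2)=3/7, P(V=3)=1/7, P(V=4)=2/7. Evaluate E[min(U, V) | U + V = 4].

P(U + V = 4) = 1/4.
Summing min(U,V)·P(x,y) over outcomes with U + V = 4 gives 3/7.
E[min(U, V) | U + V = 4] = (3/7) / (1/4) = 12/7.

12/7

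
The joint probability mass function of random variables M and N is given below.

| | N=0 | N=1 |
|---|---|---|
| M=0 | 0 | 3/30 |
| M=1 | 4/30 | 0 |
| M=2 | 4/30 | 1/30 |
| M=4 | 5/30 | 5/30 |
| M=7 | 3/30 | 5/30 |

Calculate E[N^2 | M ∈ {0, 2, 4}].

1/2

P(M ∈ {0, 2, 4}) = 3/5.
Σ N^2·P over the event = 1·(3/30) + 0·(4/30) + 1·(1/30) + 0·(5/30) + 1·(5/30) = 3/10.
E[N^2 | M ∈ {0, 2, 4}] = (3/10) / (3/5) = 1/2.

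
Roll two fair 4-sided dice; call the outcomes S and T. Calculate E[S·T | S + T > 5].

65/6

P(S + T > 5) = 3/8.
Summing ST·P(x,y) over outcomes with S + T > 5 gives 65/16.
E[S·T | S + T > 5] = (65/16) / (3/8) = 65/6.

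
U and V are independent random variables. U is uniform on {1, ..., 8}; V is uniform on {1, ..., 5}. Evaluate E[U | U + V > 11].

Outcomes with U + V > 11: (7,5), (8,4), (8,5), each with probability 1/40.
E[U | U + V > 11] = (7 + 8 + 8) / 3 = 23/3.

23/3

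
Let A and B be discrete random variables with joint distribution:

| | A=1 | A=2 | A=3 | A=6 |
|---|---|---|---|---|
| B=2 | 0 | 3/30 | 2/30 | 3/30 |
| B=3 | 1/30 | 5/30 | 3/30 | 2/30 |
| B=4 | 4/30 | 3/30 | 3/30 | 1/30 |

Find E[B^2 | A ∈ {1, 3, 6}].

P(A ∈ {1, 3, 6}) = 19/30.
Σ B^2·P over the event = 9·(1/30) + 16·(4/30) + 4·(2/30) + 9·(3/30) + 16·(3/30) + 4·(3/30) + 9·(2/30) + 16·(1/30) = 101/15.
E[B^2 | A ∈ {1, 3, 6}] = (101/15) / (19/30) = 202/19.

202/19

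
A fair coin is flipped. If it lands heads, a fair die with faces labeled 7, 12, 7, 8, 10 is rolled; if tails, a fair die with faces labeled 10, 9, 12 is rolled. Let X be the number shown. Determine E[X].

E[X | heads] = (7+12+7+8+10)/5 = 44/5.
E[X | tails] = (10+9+12)/3 = 31/3.
By the law of total expectation,
E[X] = (1/2)·(44/5) + (1/2)·(31/3) = 287/30.

287/30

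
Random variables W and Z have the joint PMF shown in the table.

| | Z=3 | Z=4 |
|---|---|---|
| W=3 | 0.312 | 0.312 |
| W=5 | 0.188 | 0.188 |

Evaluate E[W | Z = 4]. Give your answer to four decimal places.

3.7520

P(Z = 4) = 0.500.
Σ W·P over the event = 3·(0.312) + 5·(0.188) = 1.876.
E[W | Z = 4] = (1.876) / (0.500) = 3.7520.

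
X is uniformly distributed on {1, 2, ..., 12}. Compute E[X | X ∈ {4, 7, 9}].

20/3

P(X ∈ {4, 7, 9}) = 1/4.
Σ over the event: 4·1/12 + 7·1/12 + 9·1/12 = 5/3.
E[X | X ∈ {4, 7, 9}] = (5/3) / (1/4) = 20/3.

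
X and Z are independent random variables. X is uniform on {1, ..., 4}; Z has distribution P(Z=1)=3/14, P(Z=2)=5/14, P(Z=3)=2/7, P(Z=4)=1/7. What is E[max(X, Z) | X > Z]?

78/23

P(X > Z) = 23/56.
Summing max(X,Z)·P(x,y) over outcomes with X > Z gives 39/28.
E[max(X, Z) | X > Z] = (39/28) / (23/56) = 78/23.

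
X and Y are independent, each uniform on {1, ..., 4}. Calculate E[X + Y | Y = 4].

13/2

P(Y = 4) = 1/4.
Summing (X+Y)·P(x,y) over outcomes with Y = 4 gives 13/8.
E[X + Y | Y = 4] = (13/8) / (1/4) = 13/2.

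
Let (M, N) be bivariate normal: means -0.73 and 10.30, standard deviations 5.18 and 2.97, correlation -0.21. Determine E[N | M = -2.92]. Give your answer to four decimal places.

10.5637

The regression of N on M has slope ρ·σ_N/σ_M and passes through (μ_M, μ_N).
E[N | M=-2.92] = 10.30 + (-0.21)·(2.97/5.18)·(-2.92 − (-0.73)) = 10.30 + (-0.12041)·(-2.19) = 10.5637.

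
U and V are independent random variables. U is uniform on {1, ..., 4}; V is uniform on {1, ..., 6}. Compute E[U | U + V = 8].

3

Outcomes with U + V = 8: (2,6), (3,5), (4,4), each with probability 1/24.
E[U | U + V = 8] = (2 + 3 + 4) / 3 = 3.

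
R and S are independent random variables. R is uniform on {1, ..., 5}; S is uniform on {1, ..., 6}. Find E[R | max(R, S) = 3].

12/5

Outcomes with max(R, S) = 3: (1,3), (2,3), (3,1), (3,2), (3,3), each with probability 1/30.
E[R | max(R, S) = 3] = (1 + 2 + 3 + 3 + 3) / 5 = 12/5.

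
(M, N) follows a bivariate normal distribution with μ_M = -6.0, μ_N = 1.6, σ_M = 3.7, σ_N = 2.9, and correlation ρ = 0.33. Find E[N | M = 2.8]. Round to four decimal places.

3.8761

For a bivariate normal, E[N | M=x] = μ_N + ρ·(σ_N/σ_M)·(x − μ_M).
E[N | M=2.8] = 1.6 + (0.33)·(2.9/3.7)·(2.8 − (-6.0)) = 1.6 + (0.25865)·(8.8) = 3.8761.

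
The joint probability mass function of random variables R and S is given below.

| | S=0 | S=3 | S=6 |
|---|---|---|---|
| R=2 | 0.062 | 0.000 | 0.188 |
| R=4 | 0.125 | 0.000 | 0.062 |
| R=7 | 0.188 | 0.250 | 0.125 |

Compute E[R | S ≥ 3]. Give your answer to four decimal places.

P(S ≥ 3) = 0.625.
Σ R·P over the event = 2·(0.188) + 4·(0.062) + 7·(0.250) + 7·(0.125) = 3.249.
E[R | S ≥ 3] = (3.249) / (0.625) = 5.1984.

5.1984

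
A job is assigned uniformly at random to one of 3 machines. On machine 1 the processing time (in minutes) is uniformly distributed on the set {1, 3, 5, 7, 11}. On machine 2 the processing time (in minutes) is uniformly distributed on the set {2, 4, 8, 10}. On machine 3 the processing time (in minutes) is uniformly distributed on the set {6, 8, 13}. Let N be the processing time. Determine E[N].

E[N | machine 1] = (1+3+5+7+11)/5 = 27/5.
E[N | machine 2] = (2+4+8+10)/4 = 6.
E[N | machine 3] = (6+8+13)/3 = 9.
By the law of total expectation,
E[N] = (1/3)·(27/5) + (1/3)·(6) + (1/3)·(9) = 34/5.

34/5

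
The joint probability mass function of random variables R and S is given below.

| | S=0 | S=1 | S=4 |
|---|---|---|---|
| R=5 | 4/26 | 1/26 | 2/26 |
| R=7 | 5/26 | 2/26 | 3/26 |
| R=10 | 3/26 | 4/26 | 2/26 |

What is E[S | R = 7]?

P(R = 7) = 5/13.
Σ S·P over the event = 0·(5/26) + 1·(2/26) + 4·(3/26) = 7/13.
E[S | R = 7] = (7/13) / (5/13) = 7/5.

7/5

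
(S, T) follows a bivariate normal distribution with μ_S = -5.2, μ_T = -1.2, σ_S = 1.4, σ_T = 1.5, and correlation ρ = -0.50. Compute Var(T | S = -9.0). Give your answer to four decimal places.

Var(T | S=x) = (1 − ρ²)·σ_T².
Var(T | S=-9.0) = (1.5)²·(1 − (-0.50)²) = 2.25·0.75 = 1.6875.

1.6875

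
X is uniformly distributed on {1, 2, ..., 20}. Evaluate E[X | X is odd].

Given X is odd, X is equally likely to be any of {1, 3, 5, 7, 9, 11, 13, 15, 17, 19}.
E[X | X is odd] = (1 + 3 + 5 + 7 + 9 + 11 + 13 + 15 + 17 + 19) / 10 = 10.

10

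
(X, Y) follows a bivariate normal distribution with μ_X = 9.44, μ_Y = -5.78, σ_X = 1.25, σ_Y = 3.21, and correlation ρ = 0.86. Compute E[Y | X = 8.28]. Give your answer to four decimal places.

For a bivariate normal, E[Y | X=x] = μ_Y + ρ·(σ_Y/σ_X)·(x − μ_X).
E[Y | X=8.28] = -5.78 + (0.86)·(3.21/1.25)·(8.28 − (9.44)) = -5.78 + (2.20848)·(-1.16) = -8.3418.

-8.3418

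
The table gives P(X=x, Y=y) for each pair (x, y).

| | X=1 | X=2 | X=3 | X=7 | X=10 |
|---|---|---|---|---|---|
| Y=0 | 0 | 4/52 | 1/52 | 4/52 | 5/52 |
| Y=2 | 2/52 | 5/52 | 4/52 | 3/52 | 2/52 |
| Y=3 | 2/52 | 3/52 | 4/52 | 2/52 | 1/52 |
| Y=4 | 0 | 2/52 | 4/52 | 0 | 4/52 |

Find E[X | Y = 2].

P(Y = 2) = 4/13.
Summing X·P(X=x,Y=y) over the conditioning event gives 5/4.
E[X | Y = 2] = (5/4) / (4/13) = 65/16.

65/16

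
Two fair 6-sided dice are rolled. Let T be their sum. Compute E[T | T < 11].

P(T < 11) = 11/12.
E[T | T < 11] = (109/18) / (11/12) = 218/33.

218/33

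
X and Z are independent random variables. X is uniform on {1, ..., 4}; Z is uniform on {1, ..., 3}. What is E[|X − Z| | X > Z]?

5/3

Outcomes with X > Z: (2,1), (3,1), (3,2), (4,1), (4,2), (4,3), each with probability 1/12.
E[|X − Z| | X > Z] = (1 + 2 + 1 + 3 + 2 + 1) / 6 = 5/3.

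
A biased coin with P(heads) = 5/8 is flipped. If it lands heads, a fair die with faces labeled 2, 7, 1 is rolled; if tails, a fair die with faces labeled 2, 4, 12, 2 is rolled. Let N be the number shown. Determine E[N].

95/24

E[N | heads] = (2+7+1)/3 = 10/3.
E[N | tails] = (2+4+12+2)/4 = 5.
E[N] = (5/8)·(10/3) + (3/8)·(5) = 95/24.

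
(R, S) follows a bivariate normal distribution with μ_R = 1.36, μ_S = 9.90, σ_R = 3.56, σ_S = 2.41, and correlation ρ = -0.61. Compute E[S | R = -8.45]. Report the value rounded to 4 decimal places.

13.9510

E[S | R=x] = μ_S + ρ(σ_S/σ_R)(x − μ_R) for jointly normal variables.
E[S | R=-8.45] = 9.90 + (-0.61)·(2.41/3.56)·(-8.45 − (1.36)) = 9.90 + (-0.41295)·(-9.81) = 13.9510.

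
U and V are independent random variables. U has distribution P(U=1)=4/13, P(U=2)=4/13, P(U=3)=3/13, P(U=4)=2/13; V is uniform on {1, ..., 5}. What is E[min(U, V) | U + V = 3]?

P(U + V = 3) = 8/65.
Summing min(U,V)·P(x,y) over outcomes with U + V = 3 gives 8/65.
E[min(U, V) | U + V = 3] = (8/65) / (8/65) = 1.

1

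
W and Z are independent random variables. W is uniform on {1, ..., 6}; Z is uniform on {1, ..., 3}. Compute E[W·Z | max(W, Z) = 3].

27/5

P(max(W, Z) = 3) = 5/18.
Summing WZ·P(x,y) over outcomes with max(W, Z) = 3 gives 3/2.
E[W·Z | max(W, Z) = 3] = (3/2) / (5/18) = 27/5.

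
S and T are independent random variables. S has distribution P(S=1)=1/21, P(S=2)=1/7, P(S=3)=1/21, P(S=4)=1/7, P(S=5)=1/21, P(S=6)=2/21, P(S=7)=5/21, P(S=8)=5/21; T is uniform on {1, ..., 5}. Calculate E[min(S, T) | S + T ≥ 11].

P(S + T ≥ 11) = 9/35.
Summing min(S,T)·P(x,y) over outcomes with S + T ≥ 11 gives 23/21.
E[min(S, T) | S + T ≥ 11] = (23/21) / (9/35) = 115/27.

115/27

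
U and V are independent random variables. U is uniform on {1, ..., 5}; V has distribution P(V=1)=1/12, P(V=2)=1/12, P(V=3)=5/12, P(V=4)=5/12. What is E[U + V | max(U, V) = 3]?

P(max(U, V) = 3) = 17/60.
Summing (U+V)·P(x,y) over outcomes with max(U, V) = 3 gives 7/5.
E[U + V | max(U, V) = 3] = (7/5) / (17/60) = 84/17.

84/17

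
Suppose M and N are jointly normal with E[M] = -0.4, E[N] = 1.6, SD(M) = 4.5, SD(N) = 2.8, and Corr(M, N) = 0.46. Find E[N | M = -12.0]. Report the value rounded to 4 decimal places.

-1.7202

E[N | M=x] = μ_N + ρ(σ_N/σ_M)(x − μ_M) for jointly normal variables.
E[N | M=-12.0] = 1.6 + (0.46)·(2.8/4.5)·(-12.0 − (-0.4)) = 1.6 + (0.28622)·(-11.6) = -1.7202.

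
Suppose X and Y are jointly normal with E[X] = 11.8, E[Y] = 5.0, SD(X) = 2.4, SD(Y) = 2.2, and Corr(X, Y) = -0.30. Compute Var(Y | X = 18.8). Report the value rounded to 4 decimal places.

Var(Y | X=x) = (1 − ρ²)·σ_Y².
Var(Y | X=18.8) = (2.2)²·(1 − (-0.30)²) = 4.84·0.91 = 4.4044.

4.4044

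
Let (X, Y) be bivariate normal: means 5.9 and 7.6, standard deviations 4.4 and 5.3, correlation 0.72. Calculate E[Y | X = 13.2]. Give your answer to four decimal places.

13.9311

E[Y | X=x] = μ_Y + ρ(σ_Y/σ_X)(x − μ_X) for jointly normal variables.
E[Y | X=13.2] = 7.6 + (0.72)·(5.3/4.4)·(13.2 − (5.9)) = 7.6 + (0.86727)·(7.3) = 13.9311.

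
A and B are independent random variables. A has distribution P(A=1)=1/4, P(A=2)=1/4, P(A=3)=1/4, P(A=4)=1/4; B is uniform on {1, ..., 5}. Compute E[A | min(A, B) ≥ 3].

7/2

P(min(A, B) ≥ 3) = 3/10.
Summing A·P(x,y) over outcomes with min(A, B) ≥ 3 gives 21/20.
E[A | min(A, B) ≥ 3] = (21/20) / (3/10) = 7/2.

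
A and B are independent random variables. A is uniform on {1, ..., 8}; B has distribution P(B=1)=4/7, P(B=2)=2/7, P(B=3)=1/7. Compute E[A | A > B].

236/45

P(A > B) = 45/56.
Summing A·P(x,y) over outcomes with A > B gives 59/14.
E[A | A > B] = (59/14) / (45/56) = 236/45.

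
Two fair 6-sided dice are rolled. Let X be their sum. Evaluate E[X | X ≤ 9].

P(X ≤ 9) = 5/6.
Σ over the event: 2·1/36 + 3·1/18 + 4·1/12 + 5·1/9 + 6·5/36 + 7·1/6 + 8·5/36 + 9·1/9 = 47/9.
E[X | X ≤ 9] = (47/9) / (5/6) = 94/15.

94/15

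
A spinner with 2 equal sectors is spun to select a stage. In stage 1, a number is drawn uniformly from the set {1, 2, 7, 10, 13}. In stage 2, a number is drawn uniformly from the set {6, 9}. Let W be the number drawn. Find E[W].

E[W | stage 1] = (1+2+7+10+13)/5 = 33/5.
E[W | stage 2] = (6+9)/2 = 15/2.
E[W] = (1/2)·(33/5) + (1/2)·(15/2) = 141/20.

141/20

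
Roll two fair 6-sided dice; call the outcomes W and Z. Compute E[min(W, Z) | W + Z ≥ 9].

P(W + Z ≥ 9) = 5/18.
Summing min(W,Z)·P(x,y) over outcomes with W + Z ≥ 9 gives 43/36.
E[min(W, Z) | W + Z ≥ 9] = (43/36) / (5/18) = 43/10.

43/10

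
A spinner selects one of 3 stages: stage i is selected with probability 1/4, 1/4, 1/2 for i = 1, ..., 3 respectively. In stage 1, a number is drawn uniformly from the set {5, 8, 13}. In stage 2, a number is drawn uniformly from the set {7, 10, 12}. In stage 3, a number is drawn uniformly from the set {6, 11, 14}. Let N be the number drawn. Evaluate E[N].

39/4

E[N | stage 1] = (5+8+13)/3 = 26/3.
E[N | stage 2] = (7+10+12)/3 = 29/3.
E[N | stage 3] = (6+11+14)/3 = 31/3.
By the law of total expectation,
E[N] = (1/4)·(26/3) + (1/4)·(29/3) + (1/2)·(31/3) = 39/4.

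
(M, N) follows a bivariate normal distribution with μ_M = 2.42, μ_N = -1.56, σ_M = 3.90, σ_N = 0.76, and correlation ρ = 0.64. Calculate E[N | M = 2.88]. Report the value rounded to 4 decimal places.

-1.5026

For a bivariate normal, E[N | M=x] = μ_N + ρ·(σ_N/σ_M)·(x − μ_M).
E[N | M=2.88] = -1.56 + (0.64)·(0.76/3.90)·(2.88 − (2.42)) = -1.56 + (0.12472)·(0.46) = -1.5026.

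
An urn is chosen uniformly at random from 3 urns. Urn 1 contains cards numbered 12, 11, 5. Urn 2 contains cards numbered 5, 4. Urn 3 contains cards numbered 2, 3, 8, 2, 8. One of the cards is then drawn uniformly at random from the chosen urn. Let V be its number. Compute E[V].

553/90

E[V | urn 1] = (12+11+5)/3 = 28/3.
E[V | urn 2] = (5+4)/2 = 9/2.
E[V | urn 3] = (2+3+8+2+8)/5 = 23/5.
By the law of total expectation,
E[V] = (1/3)·(28/3) + (1/3)·(9/2) + (1/3)·(23/5) = 553/90.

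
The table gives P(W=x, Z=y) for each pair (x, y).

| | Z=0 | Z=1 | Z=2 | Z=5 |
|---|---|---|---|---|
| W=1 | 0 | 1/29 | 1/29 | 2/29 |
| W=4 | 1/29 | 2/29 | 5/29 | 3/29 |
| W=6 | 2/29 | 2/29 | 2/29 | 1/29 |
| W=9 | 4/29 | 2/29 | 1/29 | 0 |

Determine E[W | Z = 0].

P(Z = 0) = 7/29.
Σ W·P over the event = 4·(1/29) + 6·(2/29) + 9·(4/29) = 52/29.
E[W | Z = 0] = (52/29) / (7/29) = 52/7.

52/7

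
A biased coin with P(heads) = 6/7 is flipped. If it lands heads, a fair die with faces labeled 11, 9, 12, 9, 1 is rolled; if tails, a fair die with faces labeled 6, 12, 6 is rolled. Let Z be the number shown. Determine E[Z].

E[Z | heads] = (11+9+12+9+1)/5 = 42/5.
E[Z | tails] = (6+12+6)/3 = 8.
E[Z] = (6/7)·(42/5) + (1/7)·(8) = 292/35.

292/35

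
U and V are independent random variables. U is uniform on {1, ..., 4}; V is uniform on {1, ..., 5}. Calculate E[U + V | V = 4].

13/2

Outcomes with V = 4: (1,4), (2,4), (3,4), (4,4), each with probability 1/20.
E[U + V | V = 4] = (5 + 6 + 7 + 8) / 4 = 13/2.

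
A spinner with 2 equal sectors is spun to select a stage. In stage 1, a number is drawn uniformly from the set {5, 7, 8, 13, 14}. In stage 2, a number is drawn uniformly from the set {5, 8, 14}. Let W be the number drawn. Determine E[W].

46/5

E[W | stage 1] = (5+7+8+13+14)/5 = 47/5.
E[W | stage 2] = (5+8+14)/3 = 9.
By the law of total expectation,
E[W] = (1/2)·(47/5) + (1/2)·(9) = 46/5.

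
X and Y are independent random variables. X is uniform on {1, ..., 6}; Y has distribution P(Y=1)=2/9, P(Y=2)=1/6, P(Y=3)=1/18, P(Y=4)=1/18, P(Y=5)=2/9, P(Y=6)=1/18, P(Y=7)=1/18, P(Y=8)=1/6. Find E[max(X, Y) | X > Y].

184/41

P(X > Y) = 41/108.
Summing max(X,Y)·P(x,y) over outcomes with X > Y gives 46/27.
E[max(X, Y) | X > Y] = (46/27) / (41/108) = 184/41.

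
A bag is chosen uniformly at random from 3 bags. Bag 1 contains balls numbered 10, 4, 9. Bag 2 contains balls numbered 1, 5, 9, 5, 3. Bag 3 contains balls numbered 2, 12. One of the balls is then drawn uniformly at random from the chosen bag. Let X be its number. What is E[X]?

E[X | bag 1] = (10+4+9)/3 = 23/3.
E[X | bag 2] = (1+5+9+5+3)/5 = 23/5.
E[X | bag 3] = (2+12)/2 = 7.
E[X] = (1/3)·(23/3) + (1/3)·(23/5) + (1/3)·(7) = 289/45.

289/45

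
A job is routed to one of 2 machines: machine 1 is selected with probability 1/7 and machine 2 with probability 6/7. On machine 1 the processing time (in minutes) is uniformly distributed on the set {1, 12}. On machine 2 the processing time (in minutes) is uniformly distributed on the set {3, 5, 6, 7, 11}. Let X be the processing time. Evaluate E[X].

449/70

E[X | machine 1] = (1+12)/2 = 13/2.
E[X | machine 2] = (3+5+6+7+11)/5 = 32/5.
By the law of total expectation,
E[X] = (1/7)·(13/2) + (6/7)·(32/5) = 449/70.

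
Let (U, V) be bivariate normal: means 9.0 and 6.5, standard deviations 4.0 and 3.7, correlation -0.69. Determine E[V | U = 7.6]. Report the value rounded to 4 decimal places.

7.3936

E[V | U=x] = μ_V + ρ(σ_V/σ_U)(x − μ_U) for jointly normal variables.
E[V | U=7.6] = 6.5 + (-0.69)·(3.7/4.0)·(7.6 − (9.0)) = 6.5 + (-0.63825)·(-1.4) = 7.3936.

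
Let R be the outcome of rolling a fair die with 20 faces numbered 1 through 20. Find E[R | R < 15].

15/2

P(R < 15) = 7/10.
E[R | R < 15] = (21/4) / (7/10) = 15/2.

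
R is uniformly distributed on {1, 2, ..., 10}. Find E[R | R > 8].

19/2

Given R > 8, R is equally likely to be any of {9, 10}.
E[R | R > 8] = (9 + 10) / 2 = 19/2.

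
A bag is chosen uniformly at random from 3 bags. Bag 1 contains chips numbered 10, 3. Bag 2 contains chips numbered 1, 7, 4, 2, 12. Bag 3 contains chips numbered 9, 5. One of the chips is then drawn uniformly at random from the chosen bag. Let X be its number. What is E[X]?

187/30

E[X | bag 1] = (10+3)/2 = 13/2.
E[X | bag 2] = (1+7+4+2+12)/5 = 26/5.
E[X | bag 3] = (9+5)/2 = 7.
E[X] = (1/3)·(13/2) + (1/3)·(26/5) + (1/3)·(7) = 187/30.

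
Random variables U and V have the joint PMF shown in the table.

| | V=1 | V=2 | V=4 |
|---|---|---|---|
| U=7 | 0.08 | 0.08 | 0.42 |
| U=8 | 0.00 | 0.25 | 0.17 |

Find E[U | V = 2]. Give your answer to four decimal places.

7.7576

P(V = 2) = 0.33.
Σ U·P over the event = 7·(0.08) + 8·(0.25) = 2.56.
E[U | V = 2] = (2.56) / (0.33) = 7.7576.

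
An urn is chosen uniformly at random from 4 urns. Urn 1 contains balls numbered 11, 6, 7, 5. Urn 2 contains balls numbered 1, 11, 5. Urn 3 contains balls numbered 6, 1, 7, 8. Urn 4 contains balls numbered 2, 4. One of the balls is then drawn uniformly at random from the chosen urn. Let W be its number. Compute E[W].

E[W | urn 1] = (11+6+7+5)/4 = 29/4.
E[W | urn 2] = (1+11+5)/3 = 17/3.
E[W | urn 3] = (6+1+7+8)/4 = 11/2.
E[W | urn 4] = (2+4)/2 = 3.
By the law of total expectation,
E[W] = (1/4)·(29/4) + (1/4)·(17/3) + (1/4)·(11/2) + (1/4)·(3) = 257/48.

257/48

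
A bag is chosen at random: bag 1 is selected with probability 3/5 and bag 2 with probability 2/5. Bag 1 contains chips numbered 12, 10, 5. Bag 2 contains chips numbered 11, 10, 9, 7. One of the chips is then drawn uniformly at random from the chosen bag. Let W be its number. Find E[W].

91/10

E[W | bag 1] = (12+10+5)/3 = 9.
E[W | bag 2] = (11+10+9+7)/4 = 37/4.
E[W] = (3/5)·(9) + (2/5)·(37/4) = 91/10.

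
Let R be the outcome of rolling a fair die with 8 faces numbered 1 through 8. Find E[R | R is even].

5

Given R is even, R is equally likely to be any of {2, 4, 6, 8}.
E[R | R is even] = (2 + 4 + 6 + 8) / 4 = 5.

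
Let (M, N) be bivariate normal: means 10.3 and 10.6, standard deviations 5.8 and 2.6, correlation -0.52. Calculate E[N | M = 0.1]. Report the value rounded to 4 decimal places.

The regression of N on M has slope ρ·σ_N/σ_M and passes through (μ_M, μ_N).
E[N | M=0.1] = 10.6 + (-0.52)·(2.6/5.8)·(0.1 − (10.3)) = 10.6 + (-0.233103)·(-10.2) = 12.9777.

12.9777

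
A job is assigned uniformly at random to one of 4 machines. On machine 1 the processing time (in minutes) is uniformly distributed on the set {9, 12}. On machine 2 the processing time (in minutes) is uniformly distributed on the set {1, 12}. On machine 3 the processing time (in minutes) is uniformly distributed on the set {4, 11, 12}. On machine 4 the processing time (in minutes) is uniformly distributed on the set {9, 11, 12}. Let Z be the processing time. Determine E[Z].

55/6

E[Z | machine 1] = (9+12)/2 = 21/2.
E[Z | machine 2] = (1+12)/2 = 13/2.
E[Z | machine 3] = (4+11+12)/3 = 9.
E[Z | machine 4] = (9+11+12)/3 = 32/3.
By the law of total expectation,
E[Z] = (1/4)·(21/2) + (1/4)·(13/2) + (1/4)·(9) + (1/4)·(32/3) = 55/6.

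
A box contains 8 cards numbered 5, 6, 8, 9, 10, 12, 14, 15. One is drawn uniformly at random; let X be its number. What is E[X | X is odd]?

29/3

P(X is odd) = 3/8.
Σ over the event: 5·1/8 + 9·1/8 + 15·1/8 = 29/8.
E[X | X is odd] = (29/8) / (3/8) = 29/3.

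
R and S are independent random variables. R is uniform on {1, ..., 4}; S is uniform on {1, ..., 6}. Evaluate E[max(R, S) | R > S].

10/3

Outcomes with R > S: (2,1), (3,1), (3,2), (4,1), (4,2), (4,3), each with probability 1/24.
E[max(R, S) | R > S] = (2 + 3 + 3 + 4 + 4 + 4) / 6 = 10/3.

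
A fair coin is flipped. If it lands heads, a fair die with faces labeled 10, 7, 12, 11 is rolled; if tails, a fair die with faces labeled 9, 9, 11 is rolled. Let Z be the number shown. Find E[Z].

59/6

E[Z | heads] = (10+7+12+11)/4 = 10.
E[Z | tails] = (9+9+11)/3 = 29/3.
By the law of total expectation,
E[Z] = (1/2)·(10) + (1/2)·(29/3) = 59/6.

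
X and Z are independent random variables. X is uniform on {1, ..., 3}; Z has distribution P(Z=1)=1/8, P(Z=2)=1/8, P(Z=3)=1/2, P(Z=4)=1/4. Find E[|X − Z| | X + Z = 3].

P(X + Z = 3) = 1/12.
Summing |X−Z|·P(x,y) over outcomes with X + Z = 3 gives 1/12.
E[|X − Z| | X + Z = 3] = (1/12) / (1/12) = 1.

1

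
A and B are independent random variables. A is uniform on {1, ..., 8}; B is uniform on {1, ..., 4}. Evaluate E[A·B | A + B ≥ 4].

355/29

P(A + B ≥ 4) = 29/32.
Summing AB·P(x,y) over outcomes with A + B ≥ 4 gives 355/32.
E[A·B | A + B ≥ 4] = (355/32) / (29/32) = 355/29.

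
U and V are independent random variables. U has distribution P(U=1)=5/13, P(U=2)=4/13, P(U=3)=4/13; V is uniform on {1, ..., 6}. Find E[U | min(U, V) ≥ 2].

5/2

P(min(U, V) ≥ 2) = 20/39.
Summing U·P(x,y) over outcomes with min(U, V) ≥ 2 gives 50/39.
E[U | min(U, V) ≥ 2] = (50/39) / (20/39) = 5/2.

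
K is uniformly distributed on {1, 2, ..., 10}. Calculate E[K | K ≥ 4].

7

Given K ≥ 4, K is equally likely to be any of {4, 5, 6, 7, 8, 9, 10}.
E[K | K ≥ 4] = (4 + 5 + 6 + 7 + 8 + 9 + 10) / 7 = 7.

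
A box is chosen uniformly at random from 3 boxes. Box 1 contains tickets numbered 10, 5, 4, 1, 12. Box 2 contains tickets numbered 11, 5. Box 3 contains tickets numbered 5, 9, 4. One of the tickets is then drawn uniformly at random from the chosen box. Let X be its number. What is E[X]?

34/5

E[X | box 1] = (10+5+4+1+12)/5 = 32/5.
E[X | box 2] = (11+5)/2 = 8.
E[X | box 3] = (5+9+4)/3 = 6.
By the law of total expectation,
E[X] = (1/3)·(32/5) + (1/3)·(8) + (1/3)·(6) = 34/5.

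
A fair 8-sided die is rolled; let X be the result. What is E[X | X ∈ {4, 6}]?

P(X ∈ {4, 6}) = 1/4.
Σ over the event: 4·1/8 + 6·1/8 = 5/4.
E[X | X ∈ {4, 6}] = (5/4) / (1/4) = 5.

5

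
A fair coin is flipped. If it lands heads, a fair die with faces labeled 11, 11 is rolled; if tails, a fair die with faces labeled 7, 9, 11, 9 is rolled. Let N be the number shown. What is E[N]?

E[N | heads] = (11+11)/2 = 11.
E[N | tails] = (7+9+11+9)/4 = 9.
By the law of total expectation,
E[N] = (1/2)·(11) + (1/2)·(9) = 10.

10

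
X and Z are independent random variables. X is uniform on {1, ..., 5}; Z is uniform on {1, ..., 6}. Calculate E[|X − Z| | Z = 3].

6/5

Outcomes with Z = 3: (1,3), (2,3), (3,3), (4,3), (5,3), each with probability 1/30.
E[|X − Z| | Z = 3] = (2 + 1 + 0 + 1 + 2) / 5 = 6/5.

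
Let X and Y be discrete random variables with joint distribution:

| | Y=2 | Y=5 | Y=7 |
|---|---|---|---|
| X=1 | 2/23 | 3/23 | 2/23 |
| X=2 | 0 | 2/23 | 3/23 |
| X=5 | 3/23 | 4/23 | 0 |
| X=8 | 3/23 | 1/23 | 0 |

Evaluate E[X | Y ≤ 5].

38/9

P(Y ≤ 5) = 18/23.
Σ X·P over the event = 1·(2/23) + 1·(3/23) + 2·(2/23) + 5·(3/23) + 5·(4/23) + 8·(3/23) + 8·(1/23) = 76/23.
E[X | Y ≤ 5] = (76/23) / (18/23) = 38/9.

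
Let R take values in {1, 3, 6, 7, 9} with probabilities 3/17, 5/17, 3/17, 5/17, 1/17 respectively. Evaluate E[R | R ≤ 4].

9/4

P(R ≤ 4) = 8/17.
Σ over the event: 1·3/17 + 3·5/17 = 18/17.
E[R | R ≤ 4] = (18/17) / (8/17) = 9/4.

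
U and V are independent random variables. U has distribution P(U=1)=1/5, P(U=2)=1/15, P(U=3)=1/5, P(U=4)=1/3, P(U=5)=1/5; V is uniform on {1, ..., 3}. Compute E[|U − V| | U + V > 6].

20/11

P(U + V > 6) = 11/45.
Summing |U−V|·P(x,y) over outcomes with U + V > 6 gives 4/9.
E[|U − V| | U + V > 6] = (4/9) / (11/45) = 20/11.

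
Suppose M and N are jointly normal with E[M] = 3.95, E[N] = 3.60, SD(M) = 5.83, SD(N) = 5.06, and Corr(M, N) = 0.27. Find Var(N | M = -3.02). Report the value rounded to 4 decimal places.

23.7371

Var(N | M=x) = (1 − ρ²)·σ_N².
Var(N | M=-3.02) = (5.06)²·(1 − (0.27)²) = 25.6036·0.9271 = 23.7371.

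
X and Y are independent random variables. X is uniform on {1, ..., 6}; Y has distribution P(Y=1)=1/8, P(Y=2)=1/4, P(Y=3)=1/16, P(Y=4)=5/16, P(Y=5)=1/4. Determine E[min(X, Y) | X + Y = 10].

P(X + Y = 10) = 3/32.
Summing min(X,Y)·P(x,y) over outcomes with X + Y = 10 gives 5/12.
E[min(X, Y) | X + Y = 10] = (5/12) / (3/32) = 40/9.

40/9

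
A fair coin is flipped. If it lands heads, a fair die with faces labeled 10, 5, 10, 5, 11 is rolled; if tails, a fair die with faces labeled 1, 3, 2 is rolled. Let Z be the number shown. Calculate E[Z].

E[Z | heads] = (10+5+10+5+11)/5 = 41/5.
E[Z | tails] = (1+3+2)/3 = 2.
By the law of total expectation,
E[Z] = (1/2)·(41/5) + (1/2)·(2) = 51/10.

51/10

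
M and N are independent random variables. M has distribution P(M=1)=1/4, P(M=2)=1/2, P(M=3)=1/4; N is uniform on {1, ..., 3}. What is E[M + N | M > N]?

15/4

P(M > N) = 1/3.
Summing (M+N)·P(x,y) over outcomes with M > N gives 5/4.
E[M + N | M > N] = (5/4) / (1/3) = 15/4.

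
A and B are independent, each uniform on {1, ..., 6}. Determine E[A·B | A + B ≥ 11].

Outcomes with A + B ≥ 11: (5,6), (6,5), (6,6), each with probability 1/36.
E[A·B | A + B ≥ 11] = (30 + 30 + 36) / 3 = 32.

32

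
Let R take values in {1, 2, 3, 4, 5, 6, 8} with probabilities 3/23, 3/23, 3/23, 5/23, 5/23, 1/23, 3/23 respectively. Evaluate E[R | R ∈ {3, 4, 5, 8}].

P(R ∈ {3, 4, 5, 8}) = 16/23.
Σ over the event: 3·3/23 + 4·5/23 + 5·5/23 + 8·3/23 = 78/23.
E[R | R ∈ {3, 4, 5, 8}] = (78/23) / (16/23) = 39/8.

39/8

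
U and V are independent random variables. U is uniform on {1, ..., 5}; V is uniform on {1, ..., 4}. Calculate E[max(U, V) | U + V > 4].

57/14

P(U + V > 4) = 7/10.
Summing max(U,V)·P(x,y) over outcomes with U + V > 4 gives 57/20.
E[max(U, V) | U + V > 4] = (57/20) / (7/10) = 57/14.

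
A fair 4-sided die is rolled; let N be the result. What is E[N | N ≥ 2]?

3

Given N ≥ 2, N is equally likely to be any of {2, 3, 4}.
E[N | N ≥ 2] = (2 + 3 + 4) / 3 = 3.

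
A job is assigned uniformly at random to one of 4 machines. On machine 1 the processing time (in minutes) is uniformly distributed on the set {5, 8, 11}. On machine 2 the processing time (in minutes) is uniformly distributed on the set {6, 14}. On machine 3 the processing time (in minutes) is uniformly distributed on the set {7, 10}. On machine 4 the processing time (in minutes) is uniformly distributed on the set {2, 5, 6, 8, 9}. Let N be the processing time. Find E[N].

E[N | machine 1] = (5+8+11)/3 = 8.
E[N | machine 2] = (6+14)/2 = 10.
E[N | machine 3] = (7+10)/2 = 17/2.
E[N | machine 4] = (2+5+6+8+9)/5 = 6.
E[N] = (1/4)·(8) + (1/4)·(10) + (1/4)·(17/2) + (1/4)·(6) = 65/8.

65/8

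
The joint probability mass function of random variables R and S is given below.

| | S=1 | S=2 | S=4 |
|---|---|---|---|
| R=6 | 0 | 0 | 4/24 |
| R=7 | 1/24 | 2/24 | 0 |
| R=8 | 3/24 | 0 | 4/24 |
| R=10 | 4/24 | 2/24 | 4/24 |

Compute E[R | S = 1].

P(S = 1) = 1/3.
Σ R·P over the event = 7·(1/24) + 8·(3/24) + 10·(4/24) = 71/24.
E[R | S = 1] = (71/24) / (1/3) = 71/8.

71/8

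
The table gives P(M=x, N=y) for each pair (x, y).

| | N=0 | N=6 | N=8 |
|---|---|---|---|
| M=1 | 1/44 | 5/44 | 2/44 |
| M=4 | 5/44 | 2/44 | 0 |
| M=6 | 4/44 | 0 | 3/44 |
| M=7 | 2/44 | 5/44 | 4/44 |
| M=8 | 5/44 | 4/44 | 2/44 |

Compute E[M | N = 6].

P(N = 6) = 4/11.
Σ M·P over the event = 1·(5/44) + 4·(2/44) + 7·(5/44) + 8·(4/44) = 20/11.
E[M | N = 6] = (20/11) / (4/11) = 5.

5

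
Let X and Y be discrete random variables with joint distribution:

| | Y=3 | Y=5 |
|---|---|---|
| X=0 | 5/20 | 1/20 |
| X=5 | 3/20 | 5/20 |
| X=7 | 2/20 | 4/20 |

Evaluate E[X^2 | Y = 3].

173/10

P(Y = 3) = 1/2.
Summing X^2·P(X=x,Y=y) over the conditioning event gives 173/20.
E[X^2 | Y = 3] = (173/20) / (1/2) = 173/10.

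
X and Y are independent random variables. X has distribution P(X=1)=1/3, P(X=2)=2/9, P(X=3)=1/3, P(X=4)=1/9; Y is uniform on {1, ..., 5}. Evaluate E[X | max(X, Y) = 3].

P(max(X, Y) = 3) = 14/45.
Summing X·P(x,y) over outcomes with max(X, Y) = 3 gives 34/45.
E[X | max(X, Y) = 3] = (34/45) / (14/45) = 17/7.

17/7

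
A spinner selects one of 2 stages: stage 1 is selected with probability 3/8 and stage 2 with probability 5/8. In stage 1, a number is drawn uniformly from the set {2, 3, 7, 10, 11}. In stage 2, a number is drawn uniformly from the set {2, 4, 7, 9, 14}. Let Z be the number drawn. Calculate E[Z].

279/40

E[Z | stage 1] = (2+3+7+10+11)/5 = 33/5.
E[Z | stage 2] = (2+4+7+9+14)/5 = 36/5.
By the law of total expectation,
E[Z] = (3/8)·(33/5) + (5/8)·(36/5) = 279/40.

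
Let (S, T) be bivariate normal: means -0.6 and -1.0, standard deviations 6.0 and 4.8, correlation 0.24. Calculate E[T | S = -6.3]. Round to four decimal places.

For a bivariate normal, E[T | S=x] = μ_T + ρ·(σ_T/σ_S)·(x − μ_S).
E[T | S=-6.3] = -1.0 + (0.24)·(4.8/6.0)·(-6.3 − (-0.6)) = -1.0 + (0.192)·(-5.7) = -2.0944.

-2.0944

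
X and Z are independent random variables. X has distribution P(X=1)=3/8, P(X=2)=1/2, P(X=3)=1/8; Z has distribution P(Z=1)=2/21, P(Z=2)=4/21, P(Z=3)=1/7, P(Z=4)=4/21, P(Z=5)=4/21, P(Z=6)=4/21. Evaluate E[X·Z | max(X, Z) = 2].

26/9

P(max(X, Z) = 2) = 3/14.
Summing XZ·P(x,y) over outcomes with max(X, Z) = 2 gives 13/21.
E[X·Z | max(X, Z) = 2] = (13/21) / (3/14) = 26/9.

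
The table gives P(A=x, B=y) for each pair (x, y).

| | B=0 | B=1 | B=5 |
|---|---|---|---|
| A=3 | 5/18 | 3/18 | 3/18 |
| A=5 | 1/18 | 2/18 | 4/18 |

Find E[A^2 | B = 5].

P(B = 5) = 7/18.
Σ A^2·P over the event = 9·(3/18) + 25·(4/18) = 127/18.
E[A^2 | B = 5] = (127/18) / (7/18) = 127/7.

127/7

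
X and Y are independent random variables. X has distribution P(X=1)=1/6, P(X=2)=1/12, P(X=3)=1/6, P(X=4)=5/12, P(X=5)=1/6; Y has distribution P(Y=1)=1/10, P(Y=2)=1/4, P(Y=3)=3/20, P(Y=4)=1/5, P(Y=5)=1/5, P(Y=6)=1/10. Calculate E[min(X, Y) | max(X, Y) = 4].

P(max(X, Y) = 4) = 3/8.
Summing min(X,Y)·P(x,y) over outcomes with max(X, Y) = 4 gives 15/16.
E[min(X, Y) | max(X, Y) = 4] = (15/16) / (3/8) = 5/2.

5/2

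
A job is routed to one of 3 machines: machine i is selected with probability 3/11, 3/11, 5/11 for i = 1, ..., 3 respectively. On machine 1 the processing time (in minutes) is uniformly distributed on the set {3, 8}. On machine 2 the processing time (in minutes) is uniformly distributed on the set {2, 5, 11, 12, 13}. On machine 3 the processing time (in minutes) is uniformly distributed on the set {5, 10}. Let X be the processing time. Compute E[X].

399/55

E[X | machine 1] = (3+8)/2 = 11/2.
E[X | machine 2] = (2+5+11+12+13)/5 = 43/5.
E[X | machine 3] = (5+10)/2 = 15/2.
E[X] = (3/11)·(11/2) + (3/11)·(43/5) + (5/11)·(15/2) = 399/55.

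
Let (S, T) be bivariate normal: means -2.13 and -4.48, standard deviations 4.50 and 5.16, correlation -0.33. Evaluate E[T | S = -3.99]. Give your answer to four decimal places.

The regression of T on S has slope ρ·σ_T/σ_S and passes through (μ_S, μ_T).
E[T | S=-3.99] = -4.48 + (-0.33)·(5.16/4.50)·(-3.99 − (-2.13)) = -4.48 + (-0.3784)·(-1.86) = -3.7762.

-3.7762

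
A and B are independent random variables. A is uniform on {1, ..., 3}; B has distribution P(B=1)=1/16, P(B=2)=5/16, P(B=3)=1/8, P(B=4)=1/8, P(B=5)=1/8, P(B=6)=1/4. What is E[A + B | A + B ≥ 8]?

42/5

P(A + B ≥ 8) = 5/24.
Summing (A+B)·P(x,y) over outcomes with A + B ≥ 8 gives 7/4.
E[A + B | A + B ≥ 8] = (7/4) / (5/24) = 42/5.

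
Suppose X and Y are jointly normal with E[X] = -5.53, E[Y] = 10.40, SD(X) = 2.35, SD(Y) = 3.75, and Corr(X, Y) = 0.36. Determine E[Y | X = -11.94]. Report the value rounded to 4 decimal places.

For a bivariate normal, E[Y | X=x] = μ_Y + ρ·(σ_Y/σ_X)·(x − μ_X).
E[Y | X=-11.94] = 10.40 + (0.36)·(3.75/2.35)·(-11.94 − (-5.53)) = 10.40 + (0.574468)·(-6.41) = 6.7177.

6.7177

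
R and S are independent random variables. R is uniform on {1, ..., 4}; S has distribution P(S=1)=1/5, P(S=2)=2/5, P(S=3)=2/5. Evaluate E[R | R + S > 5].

11/3

P(R + S > 5) = 3/10.
Summing R·P(x,y) over outcomes with R + S > 5 gives 11/10.
E[R | R + S > 5] = (11/10) / (3/10) = 11/3.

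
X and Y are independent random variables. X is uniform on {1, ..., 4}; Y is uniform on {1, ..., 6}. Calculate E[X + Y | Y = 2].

P(Y = 2) = 1/6.
Summing (X+Y)·P(x,y) over outcomes with Y = 2 gives 3/4.
E[X + Y | Y = 2] = (3/4) / (1/6) = 9/2.

9/2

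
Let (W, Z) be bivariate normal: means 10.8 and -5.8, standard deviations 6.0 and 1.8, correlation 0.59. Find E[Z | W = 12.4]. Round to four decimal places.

-5.5168

For a bivariate normal, E[Z | W=x] = μ_Z + ρ·(σ_Z/σ_W)·(x − μ_W).
E[Z | W=12.4] = -5.8 + (0.59)·(1.8/6.0)·(12.4 − (10.8)) = -5.8 + (0.177)·(1.6) = -5.5168.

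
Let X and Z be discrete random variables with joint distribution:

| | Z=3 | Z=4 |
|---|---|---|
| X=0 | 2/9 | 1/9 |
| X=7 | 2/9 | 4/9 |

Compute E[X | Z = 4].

P(Z = 4) = 5/9.
Σ X·P over the event = 0·(1/9) + 7·(4/9) = 28/9.
E[X | Z = 4] = (28/9) / (5/9) = 28/5.

28/5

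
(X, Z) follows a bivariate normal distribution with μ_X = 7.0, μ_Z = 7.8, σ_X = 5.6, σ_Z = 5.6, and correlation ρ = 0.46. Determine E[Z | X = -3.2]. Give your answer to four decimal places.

3.1080

The regression of Z on X has slope ρ·σ_Z/σ_X and passes through (μ_X, μ_Z).
E[Z | X=-3.2] = 7.8 + (0.46)·(5.6/5.6)·(-3.2 − (7.0)) = 7.8 + (0.46)·(-10.2) = 3.1080.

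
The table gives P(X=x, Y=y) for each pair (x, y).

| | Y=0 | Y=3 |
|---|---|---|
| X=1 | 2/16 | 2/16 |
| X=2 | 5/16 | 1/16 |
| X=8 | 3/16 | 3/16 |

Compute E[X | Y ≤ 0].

P(Y ≤ 0) = 5/8.
Σ X·P over the event = 1·(2/16) + 2·(5/16) + 8·(3/16) = 9/4.
E[X | Y ≤ 0] = (9/4) / (5/8) = 18/5.

18/5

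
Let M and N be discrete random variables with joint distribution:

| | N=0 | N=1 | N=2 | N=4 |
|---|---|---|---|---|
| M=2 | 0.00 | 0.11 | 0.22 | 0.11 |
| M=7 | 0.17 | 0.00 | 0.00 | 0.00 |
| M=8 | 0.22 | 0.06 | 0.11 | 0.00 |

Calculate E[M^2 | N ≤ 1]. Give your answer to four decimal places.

47.6607

P(N ≤ 1) = 0.56.
Σ M^2·P over the event = 4·(0.11) + 49·(0.17) + 64·(0.22) + 64·(0.06) = 26.69.
E[M^2 | N ≤ 1] = (26.69) / (0.56) = 47.6607.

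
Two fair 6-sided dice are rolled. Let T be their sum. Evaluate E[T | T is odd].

P(T is odd) = 1/2.
Σ over the event: 3·1/18 + 5·1/9 + 7·1/6 + 9·1/9 + 11·1/18 = 7/2.
E[T | T is odd] = (7/2) / (1/2) = 7.

7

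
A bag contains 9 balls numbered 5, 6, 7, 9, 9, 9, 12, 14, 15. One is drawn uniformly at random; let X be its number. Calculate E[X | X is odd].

P(X is odd) = 2/3.
Σ over the event: 5·1/9 + 7·1/9 + 9·1/3 + 15·1/9 = 6.
E[X | X is odd] = (6) / (2/3) = 9.

9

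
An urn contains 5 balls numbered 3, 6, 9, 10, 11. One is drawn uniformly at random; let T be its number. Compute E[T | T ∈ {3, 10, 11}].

P(T ∈ {3, 10, 11}) = 3/5.
Σ over the event: 3·1/5 + 10·1/5 + 11·1/5 = 24/5.
E[T | T ∈ {3, 10, 11}] = (24/5) / (3/5) = 8.

8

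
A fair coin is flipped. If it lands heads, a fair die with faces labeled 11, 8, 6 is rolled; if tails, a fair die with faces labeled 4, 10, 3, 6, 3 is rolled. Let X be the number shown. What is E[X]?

E[X | heads] = (11+8+6)/3 = 25/3.
E[X | tails] = (4+10+3+6+3)/5 = 26/5.
E[X] = (1/2)·(25/3) + (1/2)·(26/5) = 203/30.

203/30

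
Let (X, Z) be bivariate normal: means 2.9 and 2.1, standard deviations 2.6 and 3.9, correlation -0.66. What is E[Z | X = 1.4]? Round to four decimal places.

3.5850

The regression of Z on X has slope ρ·σ_Z/σ_X and passes through (μ_X, μ_Z).
E[Z | X=1.4] = 2.1 + (-0.66)·(3.9/2.6)·(1.4 − (2.9)) = 2.1 + (-0.99)·(-1.5) = 3.5850.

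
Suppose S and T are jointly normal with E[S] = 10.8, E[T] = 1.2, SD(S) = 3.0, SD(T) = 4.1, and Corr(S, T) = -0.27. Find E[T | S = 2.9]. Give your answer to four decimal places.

The regression of T on S has slope ρ·σ_T/σ_S and passes through (μ_S, μ_T).
E[T | S=2.9] = 1.2 + (-0.27)·(4.1/3.0)·(2.9 − (10.8)) = 1.2 + (-0.369)·(-7.9) = 4.1151.

4.1151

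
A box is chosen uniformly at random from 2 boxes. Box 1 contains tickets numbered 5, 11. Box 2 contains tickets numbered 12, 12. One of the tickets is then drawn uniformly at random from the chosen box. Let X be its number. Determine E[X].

10

E[X | box 1] = (5+11)/2 = 8.
E[X | box 2] = (12+12)/2 = 12.
By the law of total expectation,
E[X] = (1/2)·(8) + (1/2)·(12) = 10.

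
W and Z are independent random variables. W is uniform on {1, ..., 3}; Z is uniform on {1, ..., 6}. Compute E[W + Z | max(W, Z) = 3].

Outcomes with max(W, Z) = 3: (1,3), (2,3), (3,1), (3,2), (3,3), each with probability 1/18.
E[W + Z | max(W, Z) = 3] = (4 + 5 + 4 + 5 + 6) / 5 = 24/5.

24/5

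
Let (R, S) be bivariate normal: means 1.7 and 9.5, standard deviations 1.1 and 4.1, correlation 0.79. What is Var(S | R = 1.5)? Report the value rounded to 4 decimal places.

For a bivariate normal, Var(S | R=x) = σ_S²(1 − ρ²).
Var(S | R=1.5) = (4.1)²·(1 − (0.79)²) = 16.81·0.3759 = 6.3189.

6.3189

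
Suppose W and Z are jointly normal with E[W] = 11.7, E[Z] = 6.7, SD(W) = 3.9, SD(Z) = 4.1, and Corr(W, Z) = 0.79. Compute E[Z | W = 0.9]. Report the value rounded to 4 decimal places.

-2.2695

E[Z | W=x] = μ_Z + ρ(σ_Z/σ_W)(x − μ_W) for jointly normal variables.
E[Z | W=0.9] = 6.7 + (0.79)·(4.1/3.9)·(0.9 − (11.7)) = 6.7 + (0.83051)·(-10.8) = -2.2695.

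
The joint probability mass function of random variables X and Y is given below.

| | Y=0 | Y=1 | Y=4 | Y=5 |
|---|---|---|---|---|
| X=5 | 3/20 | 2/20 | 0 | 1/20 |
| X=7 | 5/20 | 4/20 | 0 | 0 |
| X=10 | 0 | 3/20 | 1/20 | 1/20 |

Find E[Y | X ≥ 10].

12/5

P(X ≥ 10) = 1/4.
Σ Y·P over the event = 1·(3/20) + 4·(1/20) + 5·(1/20) = 3/5.
E[Y | X ≥ 10] = (3/5) / (1/4) = 12/5.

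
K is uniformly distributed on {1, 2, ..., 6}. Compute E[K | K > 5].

Given K > 5, K is equally likely to be any of {6}.
E[K | K > 5] = (6) / 1 = 6.

6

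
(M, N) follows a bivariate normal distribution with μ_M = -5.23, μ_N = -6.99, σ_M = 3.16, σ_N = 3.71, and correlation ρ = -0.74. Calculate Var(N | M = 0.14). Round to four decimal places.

6.2269

For a bivariate normal, Var(N | M=x) = σ_N²(1 − ρ²).
Var(N | M=0.14) = (3.71)²·(1 − (-0.74)²) = 13.7641·0.4524 = 6.2269.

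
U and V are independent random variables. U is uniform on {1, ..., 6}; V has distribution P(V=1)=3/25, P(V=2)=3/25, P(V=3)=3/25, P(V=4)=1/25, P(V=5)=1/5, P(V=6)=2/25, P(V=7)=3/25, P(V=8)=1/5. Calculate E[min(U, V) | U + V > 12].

P(U + V > 12) = 13/150.
Summing min(U,V)·P(x,y) over outcomes with U + V > 12 gives 73/150.
E[min(U, V) | U + V > 12] = (73/150) / (13/150) = 73/13.

73/13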